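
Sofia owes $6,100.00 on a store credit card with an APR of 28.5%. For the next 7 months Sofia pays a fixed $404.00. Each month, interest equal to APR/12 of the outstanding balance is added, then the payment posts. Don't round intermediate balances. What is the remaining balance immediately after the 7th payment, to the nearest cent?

$4,151.65

Monthly rate r = 28.5%/12 = 2.375% = 0.02375.
Each month: B ← B·(1+r) − $404.00.
Month 1: interest $144.88; balance after payment $5,840.88.
Month 2: interest $138.72; balance after payment $5,575.60.
Month 3: interest $132.42; balance after payment $5,304.02.
Month 4: interest $125.97; balance after payment $5,025.99.
Month 5: interest $119.37; balance after payment $4,741.35.
Month 6: interest $112.61; balance after payment $4,449.96.
Month 7: interest $105.69; balance after payment $4,151.65.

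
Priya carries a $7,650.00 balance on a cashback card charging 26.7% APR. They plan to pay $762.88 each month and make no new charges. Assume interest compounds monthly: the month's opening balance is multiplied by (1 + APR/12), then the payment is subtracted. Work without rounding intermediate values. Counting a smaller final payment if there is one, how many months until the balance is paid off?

12 months

Monthly rate r = 26.7%/12 = 2.225% = 0.02225.
Recurrence: B ← B·(1+r) − $762.88.
Month 1: interest $170.21; balance after payment $7,057.33.
Month 2: interest $157.03; balance after payment $6,451.48.
Closed form: n = −ln(1 − rB₀/P)/ln(1+r) = −ln(0.77688)/ln(1.02225) ≈ 11.473, so the balance reaches zero during payment 12.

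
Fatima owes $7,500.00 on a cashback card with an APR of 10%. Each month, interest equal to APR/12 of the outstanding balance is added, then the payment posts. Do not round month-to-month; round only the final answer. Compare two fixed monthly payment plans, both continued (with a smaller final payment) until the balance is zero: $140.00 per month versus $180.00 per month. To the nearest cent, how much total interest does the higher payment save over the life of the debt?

$725.06

Monthly rate r = 10%/12 = 0.833333% = 0.00833333.
At $140.00/mo: n = ⌈−ln(1 − rB₀/P)/ln(1+r)⌉ = 72 payments (last $36.37); total interest = total paid − $7,500.00 = $2,476.37.
At $180.00/mo: 52 payments (last $71.31); total interest $1,751.31.
Interest saved = $2,476.37 − $1,751.31 = $725.06.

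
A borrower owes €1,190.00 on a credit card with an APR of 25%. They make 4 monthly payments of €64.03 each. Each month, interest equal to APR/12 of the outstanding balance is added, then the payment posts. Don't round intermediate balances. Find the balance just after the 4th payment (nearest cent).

Monthly rate r = 25%/12 = 2.08333% = 0.0208333.
Each month: B ← B·(1+r) − €64.03.
Month 1: interest €24.79; balance after payment €1,150.76.
Month 2: interest €23.97; balance after payment €1,110.71.
Month 3: interest €23.14; balance after payment €1,069.82.
Month 4: interest €22.29; balance after payment €1,028.07.

€1,028.07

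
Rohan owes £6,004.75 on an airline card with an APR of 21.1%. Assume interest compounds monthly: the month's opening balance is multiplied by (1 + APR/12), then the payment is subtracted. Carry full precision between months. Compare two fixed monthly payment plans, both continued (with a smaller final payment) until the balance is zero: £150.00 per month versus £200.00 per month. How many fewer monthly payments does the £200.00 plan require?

26 fewer payments

Monthly rate r = 21.1%/12 = 1.75833% = 0.0175833.
At £150.00/mo: n = ⌈−ln(1 − rB₀/P)/ln(1+r)⌉ = 70 payments (last £123.40); total interest = total paid − £6,004.75 = £4,468.65.
At £200.00/mo: 44 payments (last £12.59); total interest £2,607.84.
Payments saved = 70 − 44 = 26.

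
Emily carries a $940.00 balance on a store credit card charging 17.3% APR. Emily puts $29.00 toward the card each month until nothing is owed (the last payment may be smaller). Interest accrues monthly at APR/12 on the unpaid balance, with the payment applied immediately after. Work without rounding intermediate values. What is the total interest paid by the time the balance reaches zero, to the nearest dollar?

$336

Monthly rate r = 17.3%/12 = 1.44167% = 0.0144167.
Payoff takes n = ⌈−ln(1 − rB₀/P)/ln(1+r)⌉ = ⌈43.999⌉ = 44 payments; the last is $28.98.
Total paid = 43·$29.00 + $28.98 = $1,275.98.
Total interest = total paid − principal = $1,275.98 − $940.00 = $335.98.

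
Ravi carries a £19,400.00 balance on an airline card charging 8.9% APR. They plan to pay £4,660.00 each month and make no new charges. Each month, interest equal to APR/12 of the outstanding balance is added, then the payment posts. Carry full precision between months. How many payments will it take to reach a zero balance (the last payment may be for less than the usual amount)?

Monthly rate r = 8.9%/12 = 0.741667% = 0.00741667.
Recurrence: B ← B·(1+r) − £4,660.00.
Month 1: interest £143.88; balance after payment £14,883.88.
Month 2: interest £110.39; balance after payment £10,334.27.
Month 3: interest £76.65; balance after payment £5,750.92.
Month 4: interest £42.65; balance after payment £1,133.57.
Month 5: interest £8.41; balance after payment £0.00.

5 months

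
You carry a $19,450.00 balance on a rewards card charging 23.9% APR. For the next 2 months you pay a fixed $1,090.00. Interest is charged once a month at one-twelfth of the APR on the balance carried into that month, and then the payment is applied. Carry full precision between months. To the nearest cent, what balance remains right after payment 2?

$18,030.76

Monthly rate r = 23.9%/12 = 1.99167% = 0.0199167.
Each month: B ← B·(1+r) − $1,090.00.
Month 1: interest $387.38; balance after payment $18,747.38.
Month 2: interest $373.39; balance after payment $18,030.76.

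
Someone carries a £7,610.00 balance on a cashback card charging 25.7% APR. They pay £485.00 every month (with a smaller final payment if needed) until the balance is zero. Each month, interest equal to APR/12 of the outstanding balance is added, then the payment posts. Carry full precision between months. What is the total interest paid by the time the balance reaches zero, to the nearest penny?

Monthly rate r = 25.7%/12 = 2.14167% = 0.0214167.
Payoff takes n = ⌈−ln(1 − rB₀/P)/ln(1+r)⌉ = ⌈19.326⌉ = 20 payments; the last is £159.45.
Total paid = 19·£485.00 + £159.45 = £9,374.45.
Total interest = total paid − principal = £9,374.45 − £7,610.00 = £1,764.45.

£1,764.45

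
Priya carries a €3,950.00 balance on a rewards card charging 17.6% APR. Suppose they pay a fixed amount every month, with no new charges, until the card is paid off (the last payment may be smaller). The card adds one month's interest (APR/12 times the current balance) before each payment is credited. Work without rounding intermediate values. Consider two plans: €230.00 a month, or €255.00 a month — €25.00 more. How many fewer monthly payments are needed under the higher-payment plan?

2 fewer payments

Monthly rate r = 17.6%/12 = 1.46667% = 0.0146667.
At €230.00/mo: n = ⌈−ln(1 − rB₀/P)/ln(1+r)⌉ = 20 payments (last €214.22); total interest = total paid − €3,950.00 = €634.22.
At €255.00/mo: 18 payments (last €179.01); total interest €564.01.
Payments saved = 20 − 18 = 2.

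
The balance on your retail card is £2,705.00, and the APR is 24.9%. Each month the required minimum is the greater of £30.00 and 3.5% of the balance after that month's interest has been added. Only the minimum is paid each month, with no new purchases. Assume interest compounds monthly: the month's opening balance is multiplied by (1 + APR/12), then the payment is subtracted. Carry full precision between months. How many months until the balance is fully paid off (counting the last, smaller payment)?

Monthly rate r = 24.9%/12 = 2.075% = 0.02075.
While 3.5% of the post-interest balance exceeds £30.00, each month B ← (B·(1+r))·(1 − 0.035), i.e. B shrinks by the factor (1+r)·0.965 = 0.98502.
This holds for months 1–78. Entering month 79 the balance is £833.70; 3.5% of the post-interest balance is now below £30.00, so the flat £30.00 minimum applies from here.
From month 79 a fixed £30.00 at rate r clears £833.70 in 42 more payments. Total: 78 + 42 = 120 months.

120 months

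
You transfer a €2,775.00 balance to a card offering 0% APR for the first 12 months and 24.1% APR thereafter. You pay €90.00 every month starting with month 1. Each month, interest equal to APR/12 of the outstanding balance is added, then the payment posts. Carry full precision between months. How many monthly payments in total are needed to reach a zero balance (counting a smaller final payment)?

36 payments

Promo months 1–12 at r₀ = 0%/12 = 0; months 13+ at r₁ = 24.1%/12 = 0.0200833.
After month 12 (no interest yet): B = €2,775.00 − 12·€90.00 = €1,695.00.
Then at r₁ with €90.00/mo: n₂ = −ln(1 − r₁·B/P)/ln(1+r₁) ≈ 23.90 → 24 more payments.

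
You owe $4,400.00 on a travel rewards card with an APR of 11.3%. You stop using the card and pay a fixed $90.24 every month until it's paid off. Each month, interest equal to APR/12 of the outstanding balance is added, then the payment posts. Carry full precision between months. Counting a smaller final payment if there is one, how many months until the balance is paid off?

66 payments

Monthly rate r = 11.3%/12 = 0.941667% = 0.00941667.
Recurrence: B ← B·(1+r) − $90.24.
Month 1: interest $41.43; balance after payment $4,351.19.
Month 2: interest $40.97; balance after payment $4,301.93.
Closed form: n = −ln(1 − rB₀/P)/ln(1+r) = −ln(0.54085)/ln(1.00942) ≈ 65.575, so the balance reaches zero during payment 66.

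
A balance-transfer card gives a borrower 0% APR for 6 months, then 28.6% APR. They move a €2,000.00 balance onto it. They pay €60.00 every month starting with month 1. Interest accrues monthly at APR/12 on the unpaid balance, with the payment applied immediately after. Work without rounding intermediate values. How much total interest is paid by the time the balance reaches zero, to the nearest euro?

Promo months 1–6 at r₀ = 0%/12 = 0; months 7+ at r₁ = 28.6%/12 = 0.0238333.
After month 6 (no interest yet): B = €2,000.00 − 6·€60.00 = €1,640.00.
Then at r₁ with €60.00/mo: n₂ = −ln(1 − r₁·B/P)/ln(1+r₁) ≈ 44.75 → 45 more payments.
Total paid = 50·€60.00 + €44.95 = €3,044.95; interest = €3,044.95 − €2,000.00 = €1,044.95.

€1,045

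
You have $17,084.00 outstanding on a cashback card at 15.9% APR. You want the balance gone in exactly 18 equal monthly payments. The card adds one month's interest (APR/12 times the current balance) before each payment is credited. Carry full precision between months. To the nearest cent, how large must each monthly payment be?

$1,073.03

Monthly rate r = 15.9%/12 = 1.325% = 0.01325.
Level-payment amortization: P = B₀·r / (1 − (1+r)^(−n)) = 17084.00·0.01325 / (1 − 1.01325^(−18)).
Denominator 1 − (1+r)^(−18) = 0.210956445.
P = 226.363 / 0.210956445 ≈ 1073.03.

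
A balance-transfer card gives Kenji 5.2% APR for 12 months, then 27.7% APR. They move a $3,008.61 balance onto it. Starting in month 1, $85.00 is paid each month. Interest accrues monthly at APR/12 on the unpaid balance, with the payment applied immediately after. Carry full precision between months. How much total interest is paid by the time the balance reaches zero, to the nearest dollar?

Promo months 1–12 at r₀ = 5.2%/12 = 0.00433333; months 13+ at r₁ = 27.7%/12 = 0.0230833.
After month 12: iterate B ← B·(1+r₀) − $85.00 for 12 months → $2,124.18.
Then at r₁ with $85.00/mo: n₂ = −ln(1 − r₁·B/P)/ln(1+r₁) ≈ 37.69 → 38 more payments.
Total paid = 49·$85.00 + $58.60 = $4,223.60; interest = $4,223.60 − $3,008.61 = $1,214.99.

$1,215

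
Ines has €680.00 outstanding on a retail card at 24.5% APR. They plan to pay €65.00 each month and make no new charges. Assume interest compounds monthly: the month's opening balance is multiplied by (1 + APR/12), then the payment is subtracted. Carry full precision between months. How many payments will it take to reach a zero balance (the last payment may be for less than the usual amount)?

Monthly rate r = 24.5%/12 = 2.04167% = 0.0204167.
Recurrence: B ← B·(1+r) − €65.00.
Month 1: interest €13.88; balance after payment €628.88.
Month 2: interest €12.84; balance after payment €576.72.
Closed form: n = −ln(1 − rB₀/P)/ln(1+r) = −ln(0.78641)/ln(1.02042) ≈ 11.888, so the balance reaches zero during payment 12.

12 months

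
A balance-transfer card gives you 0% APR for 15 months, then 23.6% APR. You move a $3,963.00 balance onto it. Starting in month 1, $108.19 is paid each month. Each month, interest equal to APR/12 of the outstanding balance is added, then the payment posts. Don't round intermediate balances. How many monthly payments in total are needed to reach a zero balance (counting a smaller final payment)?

44 months

Promo months 1–15 at r₀ = 0%/12 = 0; months 16+ at r₁ = 23.6%/12 = 0.0196667.
After month 15 (no interest yet): B = $3,963.00 − 15·$108.19 = $2,340.15.
Then at r₁ with $108.19/mo: n₂ = −ln(1 − r₁·B/P)/ln(1+r₁) ≈ 28.45 → 29 more payments.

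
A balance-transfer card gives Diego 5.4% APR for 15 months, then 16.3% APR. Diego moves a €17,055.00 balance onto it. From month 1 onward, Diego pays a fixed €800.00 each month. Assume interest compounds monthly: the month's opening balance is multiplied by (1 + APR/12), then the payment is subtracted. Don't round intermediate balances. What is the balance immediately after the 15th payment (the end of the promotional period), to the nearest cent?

Promo months 1–15 at r₀ = 5.4%/12 = 0.0045; months 16+ at r₁ = 16.3%/12 = 0.0135833.
After month 15: iterate B ← B·(1+r₀) − €800.00 for 15 months → €5,857.72.

€5,857.72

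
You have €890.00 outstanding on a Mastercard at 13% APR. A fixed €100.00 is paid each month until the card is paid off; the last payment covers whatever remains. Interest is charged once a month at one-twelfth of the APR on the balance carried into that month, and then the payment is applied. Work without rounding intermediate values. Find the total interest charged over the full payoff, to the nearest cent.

€51.07

Monthly rate r = 13%/12 = 1.08333% = 0.0108333.
Payoff takes n = ⌈−ln(1 − rB₀/P)/ln(1+r)⌉ = ⌈9.409⌉ = 10 payments; the last is €41.07.
Total paid = 9·€100.00 + €41.07 = €941.07.
Total interest = total paid − principal = €941.07 − €890.00 = €51.07.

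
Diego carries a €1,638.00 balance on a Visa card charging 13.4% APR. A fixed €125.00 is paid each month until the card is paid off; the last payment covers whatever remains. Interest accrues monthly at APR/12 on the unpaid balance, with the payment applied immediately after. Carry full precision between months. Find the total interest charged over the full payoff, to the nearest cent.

Monthly rate r = 13.4%/12 = 1.11667% = 0.0111667.
Payoff takes n = ⌈−ln(1 − rB₀/P)/ln(1+r)⌉ = ⌈14.247⌉ = 15 payments; the last is €30.99.
Total paid = 14·€125.00 + €30.99 = €1,780.99.
Total interest = total paid − principal = €1,780.99 − €1,638.00 = €142.99.

€142.99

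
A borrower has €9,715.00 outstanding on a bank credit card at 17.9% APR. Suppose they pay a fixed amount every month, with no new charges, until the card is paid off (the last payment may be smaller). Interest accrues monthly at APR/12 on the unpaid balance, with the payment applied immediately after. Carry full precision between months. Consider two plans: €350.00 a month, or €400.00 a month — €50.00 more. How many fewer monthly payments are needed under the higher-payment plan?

6 fewer payments

Monthly rate r = 17.9%/12 = 1.49167% = 0.0149167.
At €350.00/mo: n = ⌈−ln(1 − rB₀/P)/ln(1+r)⌉ = 37 payments (last €35.13); total interest = total paid − €9,715.00 = €2,920.13.
At €400.00/mo: 31 payments (last €153.99); total interest €2,438.99.
Payments saved = 37 − 31 = 6.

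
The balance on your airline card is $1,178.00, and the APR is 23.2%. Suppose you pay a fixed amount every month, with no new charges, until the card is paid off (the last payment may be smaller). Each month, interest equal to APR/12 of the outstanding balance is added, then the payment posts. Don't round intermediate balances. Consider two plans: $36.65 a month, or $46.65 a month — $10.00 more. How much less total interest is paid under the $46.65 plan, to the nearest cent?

$227.27

Monthly rate r = 23.2%/12 = 1.93333% = 0.0193333.
At $36.65/mo: n = ⌈−ln(1 − rB₀/P)/ln(1+r)⌉ = 51 payments (last $26.60); total interest = total paid − $1,178.00 = $681.10.
At $46.65/mo: 35 payments (last $45.73); total interest $453.83.
Interest saved = $681.10 − $453.83 = $227.27.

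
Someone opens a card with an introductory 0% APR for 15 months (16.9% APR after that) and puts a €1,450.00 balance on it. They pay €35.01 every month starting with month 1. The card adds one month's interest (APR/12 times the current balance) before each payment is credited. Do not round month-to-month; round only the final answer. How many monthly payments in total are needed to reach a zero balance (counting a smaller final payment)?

49 months

Promo months 1–15 at r₀ = 0%/12 = 0; months 16+ at r₁ = 16.9%/12 = 0.0140833.
After month 15 (no interest yet): B = €1,450.00 − 15·€35.01 = €924.85.
Then at r₁ with €35.01/mo: n₂ = −ln(1 − r₁·B/P)/ln(1+r₁) ≈ 33.27 → 34 more payments.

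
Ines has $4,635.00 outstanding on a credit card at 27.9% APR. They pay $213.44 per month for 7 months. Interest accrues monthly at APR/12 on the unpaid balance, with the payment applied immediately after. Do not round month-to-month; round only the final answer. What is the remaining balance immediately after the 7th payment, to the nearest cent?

$3,841.62

Monthly rate r = 27.9%/12 = 2.325% = 0.02325.
Each month: B ← B·(1+r) − $213.44.
Month 1: interest $107.76; balance after payment $4,529.32.
Month 2: interest $105.31; balance after payment $4,421.19.
Month 3: interest $102.79; balance after payment $4,310.54.
Month 4: interest $100.22; balance after payment $4,197.32.
Month 5: interest $97.59; balance after payment $4,081.47.
Month 6: interest $94.89; balance after payment $3,962.93.
Month 7: interest $92.14; balance after payment $3,841.62.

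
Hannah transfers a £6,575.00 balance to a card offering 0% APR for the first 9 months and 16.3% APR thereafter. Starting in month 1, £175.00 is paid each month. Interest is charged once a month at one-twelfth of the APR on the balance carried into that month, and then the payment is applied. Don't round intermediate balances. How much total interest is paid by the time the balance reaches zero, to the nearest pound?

Promo months 1–9 at r₀ = 0%/12 = 0; months 10+ at r₁ = 16.3%/12 = 0.0135833.
After month 9 (no interest yet): B = £6,575.00 − 9·£175.00 = £5,000.00.
Then at r₁ with £175.00/mo: n₂ = −ln(1 − r₁·B/P)/ln(1+r₁) ≈ 36.41 → 37 more payments.
Total paid = 45·£175.00 + £71.23 = £7,946.23; interest = £7,946.23 − £6,575.00 = £1,371.23.

£1,371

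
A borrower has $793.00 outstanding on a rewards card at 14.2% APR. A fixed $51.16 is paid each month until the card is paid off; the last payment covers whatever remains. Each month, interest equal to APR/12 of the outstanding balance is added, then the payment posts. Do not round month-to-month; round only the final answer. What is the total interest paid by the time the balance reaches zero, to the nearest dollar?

$88

Monthly rate r = 14.2%/12 = 1.18333% = 0.0118333.
Payoff takes n = ⌈−ln(1 − rB₀/P)/ln(1+r)⌉ = ⌈17.225⌉ = 18 payments; the last is $11.56.
Total paid = 17·$51.16 + $11.56 = $881.28.
Total interest = total paid − principal = $881.28 − $793.00 = $88.28.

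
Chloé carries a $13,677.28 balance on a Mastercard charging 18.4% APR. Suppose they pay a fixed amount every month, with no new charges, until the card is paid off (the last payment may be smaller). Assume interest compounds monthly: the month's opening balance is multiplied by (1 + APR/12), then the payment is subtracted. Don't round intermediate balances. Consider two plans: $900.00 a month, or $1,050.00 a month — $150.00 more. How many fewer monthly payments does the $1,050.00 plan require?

3 fewer payments

Monthly rate r = 18.4%/12 = 1.53333% = 0.0153333.
At $900.00/mo: n = ⌈−ln(1 − rB₀/P)/ln(1+r)⌉ = 18 payments (last $392.42); total interest = total paid − $13,677.28 = $2,015.14.
At $1,050.00/mo: 15 payments (last $676.03); total interest $1,698.75.
Payments saved = 18 − 15 = 3.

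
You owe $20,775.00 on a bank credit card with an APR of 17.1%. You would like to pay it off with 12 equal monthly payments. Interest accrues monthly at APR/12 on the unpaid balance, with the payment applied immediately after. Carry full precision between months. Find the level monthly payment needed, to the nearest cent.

Monthly rate r = 17.1%/12 = 1.425% = 0.01425.
Level-payment amortization: P = B₀·r / (1 − (1+r)^(−n)) = 20775.00·0.01425 / (1 − 1.01425^(−12)).
Denominator 1 − (1+r)^(−12) = 0.156160592.
P = 296.044 / 0.156160592 ≈ 1895.76.

$1,895.76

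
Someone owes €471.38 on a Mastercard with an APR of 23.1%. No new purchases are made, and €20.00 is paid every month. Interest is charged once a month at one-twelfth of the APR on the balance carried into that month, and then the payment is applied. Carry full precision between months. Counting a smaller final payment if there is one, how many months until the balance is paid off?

Monthly rate r = 23.1%/12 = 1.925% = 0.01925.
Recurrence: B ← B·(1+r) − €20.00.
Month 1: interest €9.07; balance after payment €460.45.
Month 2: interest €8.86; balance after payment €449.32.
Closed form: n = −ln(1 − rB₀/P)/ln(1+r) = −ln(0.5463)/ln(1.01925) ≈ 31.709, so the balance reaches zero during payment 32.

32 months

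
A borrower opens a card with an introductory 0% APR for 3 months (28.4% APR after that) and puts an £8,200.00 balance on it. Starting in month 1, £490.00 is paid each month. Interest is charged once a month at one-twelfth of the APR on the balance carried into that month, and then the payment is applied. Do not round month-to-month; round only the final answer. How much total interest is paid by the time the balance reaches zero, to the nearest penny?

£1,506.14

Promo months 1–3 at r₀ = 0%/12 = 0; months 4+ at r₁ = 28.4%/12 = 0.0236667.
After month 3 (no interest yet): B = £8,200.00 − 3·£490.00 = £6,730.00.
Then at r₁ with £490.00/mo: n₂ = −ln(1 − r₁·B/P)/ln(1+r₁) ≈ 16.81 → 17 more payments.
Total paid = 19·£490.00 + £396.14 = £9,706.14; interest = £9,706.14 − £8,200.00 = £1,506.14.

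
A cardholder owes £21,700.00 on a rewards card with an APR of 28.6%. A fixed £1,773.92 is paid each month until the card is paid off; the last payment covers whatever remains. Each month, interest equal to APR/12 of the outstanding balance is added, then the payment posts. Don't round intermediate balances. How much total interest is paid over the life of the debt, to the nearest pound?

Monthly rate r = 28.6%/12 = 2.38333% = 0.0238333.
Payoff takes n = ⌈−ln(1 − rB₀/P)/ln(1+r)⌉ = ⌈14.633⌉ = 15 payments; the last is £1,128.59.
Total paid = 14·£1,773.92 + £1,128.59 = £25,963.47.
Total interest = total paid − principal = £25,963.47 − £21,700.00 = £4,263.47.

£4,263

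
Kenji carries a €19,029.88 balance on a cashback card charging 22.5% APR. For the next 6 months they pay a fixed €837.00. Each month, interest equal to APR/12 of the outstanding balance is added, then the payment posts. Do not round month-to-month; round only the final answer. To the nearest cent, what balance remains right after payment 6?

Monthly rate r = 22.5%/12 = 1.875% = 0.01875.
Each month: B ← B·(1+r) − €837.00.
Month 1: interest €356.81; balance after payment €18,549.69.
Month 2: interest €347.81; balance after payment €18,060.50.
Month 3: interest €338.63; balance after payment €17,562.13.
Month 4: interest €329.29; balance after payment €17,054.42.
Month 5: interest €319.77; balance after payment €16,537.19.
Month 6: interest €310.07; balance after payment €16,010.26.

€16,010.26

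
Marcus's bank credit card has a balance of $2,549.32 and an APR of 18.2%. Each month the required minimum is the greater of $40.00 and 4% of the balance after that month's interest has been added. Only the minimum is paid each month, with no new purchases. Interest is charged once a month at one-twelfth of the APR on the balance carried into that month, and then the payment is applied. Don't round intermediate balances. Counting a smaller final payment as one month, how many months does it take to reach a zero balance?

68 months

Monthly rate r = 18.2%/12 = 1.51667% = 0.0151667.
While 4% of the post-interest balance exceeds $40.00, each month B ← (B·(1+r))·(1 − 0.04), i.e. B shrinks by the factor (1+r)·0.96 = 0.97456.
This holds for months 1–37. Entering month 38 the balance is $982.52; 4% of the post-interest balance is now below $40.00, so the flat $40.00 minimum applies from here.
From month 38 a fixed $40.00 at rate r clears $982.52 in 31 more payments. Total: 37 + 31 = 68 months.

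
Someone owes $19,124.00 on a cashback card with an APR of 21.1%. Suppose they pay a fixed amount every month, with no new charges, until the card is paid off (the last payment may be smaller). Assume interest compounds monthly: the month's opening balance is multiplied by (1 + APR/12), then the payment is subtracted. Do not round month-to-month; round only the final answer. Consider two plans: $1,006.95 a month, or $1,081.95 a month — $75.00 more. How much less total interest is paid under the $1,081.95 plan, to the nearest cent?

$371.83

Monthly rate r = 21.1%/12 = 1.75833% = 0.0175833.
At $1,006.95/mo: n = ⌈−ln(1 − rB₀/P)/ln(1+r)⌉ = 24 payments (last $318.32); total interest = total paid − $19,124.00 = $4,354.17.
At $1,081.95/mo: 22 payments (last $385.39); total interest $3,982.34.
Interest saved = $4,354.17 − $3,982.34 = $371.83.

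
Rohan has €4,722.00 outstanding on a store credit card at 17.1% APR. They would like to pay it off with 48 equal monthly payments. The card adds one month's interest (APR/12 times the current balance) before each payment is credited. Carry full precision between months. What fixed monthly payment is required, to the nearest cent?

€136.50

Monthly rate r = 17.1%/12 = 1.425% = 0.01425.
Level-payment amortization: P = B₀·r / (1 − (1+r)^(−n)) = 4722.00·0.01425 / (1 − 1.01425^(−48)).
Denominator 1 − (1+r)^(−48) = 0.492963512.
P = 67.2885 / 0.492963512 ≈ 136.50.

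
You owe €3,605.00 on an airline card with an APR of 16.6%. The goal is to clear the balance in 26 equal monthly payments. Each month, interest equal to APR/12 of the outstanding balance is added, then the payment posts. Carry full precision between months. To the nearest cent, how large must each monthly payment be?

Monthly rate r = 16.6%/12 = 1.38333% = 0.0138333.
Level-payment amortization: P = B₀·r / (1 − (1+r)^(−n)) = 3605.00·0.0138333 / (1 − 1.01383^(−26)).
Denominator 1 − (1+r)^(−26) = 0.300368617.
P = 49.8692 / 0.300368617 ≈ 166.03.

€166.03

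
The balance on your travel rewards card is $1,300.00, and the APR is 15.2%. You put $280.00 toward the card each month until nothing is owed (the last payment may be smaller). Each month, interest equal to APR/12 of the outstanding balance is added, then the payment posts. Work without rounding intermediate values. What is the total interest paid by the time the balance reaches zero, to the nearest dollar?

$49

Monthly rate r = 15.2%/12 = 1.26667% = 0.0126667.
Payoff takes n = ⌈−ln(1 − rB₀/P)/ln(1+r)⌉ = ⌈4.815⌉ = 5 payments; the last is $228.53.
Total paid = 4·$280.00 + $228.53 = $1,348.53.
Total interest = total paid − principal = $1,348.53 − $1,300.00 = $48.53.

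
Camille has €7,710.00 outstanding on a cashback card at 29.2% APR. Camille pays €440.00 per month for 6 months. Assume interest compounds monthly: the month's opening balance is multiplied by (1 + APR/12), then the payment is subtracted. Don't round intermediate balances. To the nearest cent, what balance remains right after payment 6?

Monthly rate r = 29.2%/12 = 2.43333% = 0.0243333.
Each month: B ← B·(1+r) − €440.00.
Month 1: interest €187.61; balance after payment €7,457.61.
Month 2: interest €181.47; balance after payment €7,199.08.
Month 3: interest €175.18; balance after payment €6,934.26.
Month 4: interest €168.73; balance after payment €6,662.99.
Month 5: interest €162.13; balance after payment €6,385.12.
Month 6: interest €155.37; balance after payment €6,100.49.

€6,100.49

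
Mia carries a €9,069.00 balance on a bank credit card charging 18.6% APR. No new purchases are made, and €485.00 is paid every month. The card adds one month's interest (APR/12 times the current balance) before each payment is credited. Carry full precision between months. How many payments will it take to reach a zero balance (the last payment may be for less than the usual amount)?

Monthly rate r = 18.6%/12 = 1.55% = 0.0155.
Recurrence: B ← B·(1+r) − €485.00.
Month 1: interest €140.57; balance after payment €8,724.57.
Month 2: interest €135.23; balance after payment €8,374.80.
Closed form: n = −ln(1 − rB₀/P)/ln(1+r) = −ln(0.71017)/ln(1.0155) ≈ 22.252, so the balance reaches zero during payment 23.

23 payments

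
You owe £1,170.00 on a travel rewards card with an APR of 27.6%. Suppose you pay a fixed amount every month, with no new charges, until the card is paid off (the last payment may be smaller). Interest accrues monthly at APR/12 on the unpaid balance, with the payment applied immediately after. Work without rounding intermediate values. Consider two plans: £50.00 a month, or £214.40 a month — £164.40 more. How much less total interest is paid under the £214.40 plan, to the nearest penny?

£434.11

Monthly rate r = 27.6%/12 = 2.3% = 0.023.
At £50.00/mo: n = ⌈−ln(1 − rB₀/P)/ln(1+r)⌉ = 34 payments (last £48.87); total interest = total paid − £1,170.00 = £528.87.
At £214.40/mo: 6 payments (last £192.76); total interest £94.76.
Interest saved = £528.87 − £94.76 = £434.11.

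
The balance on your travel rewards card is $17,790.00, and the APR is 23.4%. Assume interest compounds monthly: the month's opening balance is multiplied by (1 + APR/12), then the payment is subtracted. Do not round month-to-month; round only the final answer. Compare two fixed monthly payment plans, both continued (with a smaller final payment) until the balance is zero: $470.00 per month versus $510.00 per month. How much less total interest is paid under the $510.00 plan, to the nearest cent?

$2,499.57

Monthly rate r = 23.4%/12 = 1.95% = 0.0195.
At $470.00/mo: n = ⌈−ln(1 − rB₀/P)/ln(1+r)⌉ = 70 payments (last $176.94); total interest = total paid − $17,790.00 = $14,816.94.
At $510.00/mo: 60 payments (last $17.37); total interest $12,317.37.
Interest saved = $14,816.94 − $12,317.37 = $2,499.57.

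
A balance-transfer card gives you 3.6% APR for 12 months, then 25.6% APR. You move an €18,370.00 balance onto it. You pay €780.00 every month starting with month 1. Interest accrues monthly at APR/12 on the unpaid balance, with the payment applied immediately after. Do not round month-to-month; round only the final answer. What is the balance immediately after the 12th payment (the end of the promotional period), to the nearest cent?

Promo months 1–12 at r₀ = 3.6%/12 = 0.003; months 13+ at r₁ = 25.6%/12 = 0.0213333.
After month 12: iterate B ← B·(1+r₀) − €780.00 for 12 months → €9,526.35.

€9,526.35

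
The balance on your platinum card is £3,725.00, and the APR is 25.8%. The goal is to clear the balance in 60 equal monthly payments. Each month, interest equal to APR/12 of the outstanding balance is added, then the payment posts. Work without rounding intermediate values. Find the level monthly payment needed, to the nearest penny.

£111.09

Monthly rate r = 25.8%/12 = 2.15% = 0.0215.
Level-payment amortization: P = B₀·r / (1 − (1+r)^(−n)) = 3725.00·0.0215 / (1 − 1.0215^(−60)).
Denominator 1 − (1+r)^(−60) = 0.720939902.
P = 80.0875 / 0.720939902 ≈ 111.09.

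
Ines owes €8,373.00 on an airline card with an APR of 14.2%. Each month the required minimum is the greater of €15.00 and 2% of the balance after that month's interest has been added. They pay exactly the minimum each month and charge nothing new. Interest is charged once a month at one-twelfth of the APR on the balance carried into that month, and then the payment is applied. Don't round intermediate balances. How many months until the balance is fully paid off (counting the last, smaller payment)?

Monthly rate r = 14.2%/12 = 1.18333% = 0.0118333.
While 2% of the post-interest balance exceeds €15.00, each month B ← (B·(1+r))·(1 − 0.02), i.e. B shrinks by the factor (1+r)·0.98 = 0.9916.
This holds for months 1–288. Entering month 289 the balance is €736.85; 2% of the post-interest balance is now below €15.00, so the flat €15.00 minimum applies from here.
From month 289 a fixed €15.00 at rate r clears €736.85 in 75 more payments. Total: 288 + 75 = 363 months.

363 months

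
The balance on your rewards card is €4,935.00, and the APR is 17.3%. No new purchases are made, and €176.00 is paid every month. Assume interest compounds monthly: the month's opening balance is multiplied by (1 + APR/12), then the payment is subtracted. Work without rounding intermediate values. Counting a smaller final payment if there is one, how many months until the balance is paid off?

Monthly rate r = 17.3%/12 = 1.44167% = 0.0144167.
Recurrence: B ← B·(1+r) − €176.00.
Month 1: interest €71.15; balance after payment €4,830.15.
Month 2: interest €69.63; balance after payment €4,723.78.
Closed form: n = −ln(1 − rB₀/P)/ln(1+r) = −ln(0.59576)/ln(1.01442) ≈ 36.183, so the balance reaches zero during payment 37.

37 payments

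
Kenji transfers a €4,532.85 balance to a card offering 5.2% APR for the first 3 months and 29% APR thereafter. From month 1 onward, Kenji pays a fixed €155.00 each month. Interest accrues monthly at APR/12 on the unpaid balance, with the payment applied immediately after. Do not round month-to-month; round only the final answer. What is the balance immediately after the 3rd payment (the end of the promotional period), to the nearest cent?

€4,125.01

Promo months 1–3 at r₀ = 5.2%/12 = 0.00433333; months 4+ at r₁ = 29%/12 = 0.0241667.
After month 3: iterate B ← B·(1+r₀) − €155.00 for 3 months → €4,125.01.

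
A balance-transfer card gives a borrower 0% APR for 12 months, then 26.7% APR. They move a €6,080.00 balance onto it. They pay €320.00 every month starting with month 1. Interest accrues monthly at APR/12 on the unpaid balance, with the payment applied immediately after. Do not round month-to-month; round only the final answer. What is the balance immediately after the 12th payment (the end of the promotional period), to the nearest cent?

Promo months 1–12 at r₀ = 0%/12 = 0; months 13+ at r₁ = 26.7%/12 = 0.02225.
After month 12 (no interest yet): B = €6,080.00 − 12·€320.00 = €2,240.00.

€2,240.00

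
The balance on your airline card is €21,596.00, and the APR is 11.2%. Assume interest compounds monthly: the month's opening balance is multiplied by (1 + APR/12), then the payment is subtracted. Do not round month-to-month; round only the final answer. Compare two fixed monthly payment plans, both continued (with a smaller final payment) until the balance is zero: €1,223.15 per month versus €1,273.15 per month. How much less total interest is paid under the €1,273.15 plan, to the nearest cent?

Monthly rate r = 11.2%/12 = 0.933333% = 0.00933333.
At €1,223.15/mo: n = ⌈−ln(1 − rB₀/P)/ln(1+r)⌉ = 20 payments (last €470.19); total interest = total paid − €21,596.00 = €2,114.04.
At €1,273.15/mo: 19 payments (last €704.81); total interest €2,025.51.
Interest saved = €2,114.04 − €2,025.51 = €88.53.

€88.53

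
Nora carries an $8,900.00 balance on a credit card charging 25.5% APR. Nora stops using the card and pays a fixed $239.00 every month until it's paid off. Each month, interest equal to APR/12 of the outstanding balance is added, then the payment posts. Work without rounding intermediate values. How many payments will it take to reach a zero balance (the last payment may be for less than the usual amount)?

Monthly rate r = 25.5%/12 = 2.125% = 0.02125.
Recurrence: B ← B·(1+r) − $239.00.
Month 1: interest $189.12; balance after payment $8,850.12.
Month 2: interest $188.07; balance after payment $8,799.19.
Closed form: n = −ln(1 − rB₀/P)/ln(1+r) = −ln(0.20868)/ln(1.02125) ≈ 74.519, so the balance reaches zero during payment 75.

75 months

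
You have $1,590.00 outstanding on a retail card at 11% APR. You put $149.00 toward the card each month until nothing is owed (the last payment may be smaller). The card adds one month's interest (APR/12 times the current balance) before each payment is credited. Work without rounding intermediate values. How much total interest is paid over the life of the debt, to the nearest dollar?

$91

Monthly rate r = 11%/12 = 0.916667% = 0.00916667.
Payoff takes n = ⌈−ln(1 − rB₀/P)/ln(1+r)⌉ = ⌈11.281⌉ = 12 payments; the last is $42.04.
Total paid = 11·$149.00 + $42.04 = $1,681.04.
Total interest = total paid − principal = $1,681.04 − $1,590.00 = $91.04.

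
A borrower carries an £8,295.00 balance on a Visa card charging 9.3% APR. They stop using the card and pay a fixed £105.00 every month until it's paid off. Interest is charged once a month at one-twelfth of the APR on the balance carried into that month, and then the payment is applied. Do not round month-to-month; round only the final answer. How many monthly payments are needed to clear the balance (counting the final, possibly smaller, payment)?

123 months

Monthly rate r = 9.3%/12 = 0.775% = 0.00775.
Recurrence: B ← B·(1+r) − £105.00.
Month 1: interest £64.29; balance after payment £8,254.29.
Month 2: interest £63.97; balance after payment £8,213.26.
Closed form: n = −ln(1 − rB₀/P)/ln(1+r) = −ln(0.38775)/ln(1.00775) ≈ 122.718, so the balance reaches zero during payment 123.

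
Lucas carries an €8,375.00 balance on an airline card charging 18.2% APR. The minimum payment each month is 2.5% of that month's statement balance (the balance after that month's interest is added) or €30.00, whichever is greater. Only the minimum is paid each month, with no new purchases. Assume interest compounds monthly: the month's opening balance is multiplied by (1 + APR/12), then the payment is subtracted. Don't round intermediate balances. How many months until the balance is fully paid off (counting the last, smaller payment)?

252 months

Monthly rate r = 18.2%/12 = 1.51667% = 0.0151667.
While 2.5% of the post-interest balance exceeds €30.00, each month B ← (B·(1+r))·(1 − 0.025), i.e. B shrinks by the factor (1+r)·0.975 = 0.98979.
This holds for months 1–191. Entering month 192 the balance is €1,178.96; 2.5% of the post-interest balance is now below €30.00, so the flat €30.00 minimum applies from here.
From month 192 a fixed €30.00 at rate r clears €1,178.96 in 61 more payments. Total: 191 + 61 = 252 months.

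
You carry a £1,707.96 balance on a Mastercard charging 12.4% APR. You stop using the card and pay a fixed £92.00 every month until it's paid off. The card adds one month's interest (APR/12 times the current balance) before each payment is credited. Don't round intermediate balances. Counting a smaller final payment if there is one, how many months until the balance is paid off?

21 payments

Monthly rate r = 12.4%/12 = 1.03333% = 0.0103333.
Recurrence: B ← B·(1+r) − £92.00.
Month 1: interest £17.65; balance after payment £1,633.61.
Month 2: interest £16.88; balance after payment £1,558.49.
Closed form: n = −ln(1 − rB₀/P)/ln(1+r) = −ln(0.80816)/ln(1.01033) ≈ 20.718, so the balance reaches zero during payment 21.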